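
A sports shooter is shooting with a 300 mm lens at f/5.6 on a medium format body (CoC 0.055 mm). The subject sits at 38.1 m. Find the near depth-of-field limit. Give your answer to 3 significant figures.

33.7 m

Hyperfocal distance H = f²/(N·c) + f = 300²/(5.6 × 0.055) + 300 = 90000/0.308 + 300 ≈ 292507.8 mm ≈ 292.5 m.
Near limit Dn = s·(H − f)/(H + s − 2f) = 38100 × (292507.8 − 300) / (292507.8 + 38100 − 2 × 300) = 38100 × 292207.8 / 330007.8 ≈ 33736 mm ≈ 33.7 m.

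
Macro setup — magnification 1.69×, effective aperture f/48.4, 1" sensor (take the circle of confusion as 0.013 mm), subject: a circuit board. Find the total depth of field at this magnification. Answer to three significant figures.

At magnification m, DoF ≈ 2·N_eff·c/m² = 2 × 48.4 × 0.013 / 1.69² = 1.258 / 2.856 ≈ 0.441 mm.

0.441 mm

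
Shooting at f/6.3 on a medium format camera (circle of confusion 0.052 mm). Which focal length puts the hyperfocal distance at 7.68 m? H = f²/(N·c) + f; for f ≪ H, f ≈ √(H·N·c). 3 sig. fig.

From H = f²/(N·c) + f, with f ≪ H: f ≈ √(H·N·c) = √(7680 × 6.3 × 0.052) = √2516.0 ≈ 50.16 mm.
Exact: f² + N·c·f − N·c·H = 0 ⇒ f = (−N·c + √((N·c)² + 4·N·c·H))/2 = (−0.3276 + √10064)/2 ≈ 49.996 mm ≈ 50.0 mm.

50.0 mm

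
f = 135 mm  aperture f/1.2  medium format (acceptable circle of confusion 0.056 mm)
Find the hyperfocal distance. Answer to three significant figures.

Hyperfocal distance H = f²/(N·c) + f = 135²/(1.2 × 0.056) + 135 = 18225/0.0672 + 135 ≈ 271340.4 mm ≈ 271 m.

271 m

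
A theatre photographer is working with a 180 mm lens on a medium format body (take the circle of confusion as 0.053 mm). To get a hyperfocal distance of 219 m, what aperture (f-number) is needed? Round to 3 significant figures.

Rearrange H = f²/(N·c) + f for N: N = f² / ((H − f)·c).
N = 180² / ((219000 − 180) × 0.053) = 32400 / 11597 ≈ 2.79.

f/2.79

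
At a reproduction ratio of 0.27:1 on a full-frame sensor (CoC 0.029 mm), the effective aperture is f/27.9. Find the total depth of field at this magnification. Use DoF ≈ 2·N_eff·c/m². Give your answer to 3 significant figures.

22.2 mm

At magnification m, DoF ≈ 2·N_eff·c/m² = 2 × 27.9 × 0.029 / 0.27² = 1.618 / 0.0729 ≈ 22.2 mm.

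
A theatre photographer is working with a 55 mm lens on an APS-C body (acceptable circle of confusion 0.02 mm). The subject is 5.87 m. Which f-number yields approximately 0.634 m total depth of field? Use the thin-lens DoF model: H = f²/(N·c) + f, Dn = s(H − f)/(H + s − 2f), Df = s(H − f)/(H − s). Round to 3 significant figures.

f/1.40

Write h = H − f = f²/(N·c). The thin-lens limits are Dn = s·h/(h + (s−f)) and Df = s·h/(h − (s−f)), so DoF = Df − Dn = 2·s·(s−f)·h / (h² − (s−f)²).
That is a quadratic in h: DoF·h² − 2·s·(s−f)·h − DoF·(s−f)² = 0 ⇒ h = (s−f)·(s + √(s² + DoF²)) / DoF = 5815 × (5870 + √(5870² + 634²)) / 634 = 5815 × (5870 + 5904.14) / 634 ≈ 107992 mm.
Then N = f²/(c·h) = 55² / (0.02 × 107992) = 3025 / 2159.8 ≈ 1.40.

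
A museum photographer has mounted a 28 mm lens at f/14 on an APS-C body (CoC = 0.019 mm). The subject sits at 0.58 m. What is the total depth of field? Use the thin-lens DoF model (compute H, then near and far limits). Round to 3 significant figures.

225 mm

Hyperfocal distance H = f²/(N·c) + f = 28²/(14 × 0.019) + 28 = 784/0.266 + 28 ≈ 2975.4 mm ≈ 2.975 m.
Near limit Dn = s·(H − f)/(H + s − 2f) = 580 × (2975.4 − 28) / (2975.4 + 580 − 2 × 28) = 580 × 2947.4 / 3499.4 ≈ 488.51 mm.
Far limit Df = s·(H − f)/(H − s) = 580 × (2975.4 − 28) / (2975.4 − 580) = 580 × 2947.4 / 2395.4 ≈ 713.66 mm.
Depth of field = Df − Dn = 713.66 − 488.51 ≈ 225.15 mm.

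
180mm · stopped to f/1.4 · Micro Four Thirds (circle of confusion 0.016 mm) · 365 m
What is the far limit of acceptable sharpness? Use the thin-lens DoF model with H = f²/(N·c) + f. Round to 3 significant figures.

488 m

Hyperfocal distance H = f²/(N·c) + f = 180²/(1.4 × 0.016) + 180 = 32400/0.0224 + 180 ≈ 1446608.6 mm ≈ 1447 m.
Far limit Df = s·(H − f)/(H − s) = 365000 × (1446608.6 − 180) / (1446608.6 − 365000) = 365000 × 1446428.6 / 1081608.6 ≈ 488112 mm ≈ 488 m.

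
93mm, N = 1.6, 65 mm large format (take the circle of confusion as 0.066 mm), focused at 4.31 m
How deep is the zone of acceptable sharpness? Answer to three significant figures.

445 mm

Hyperfocal distance H = f²/(N·c) + f = 93²/(1.6 × 0.066) + 93 = 8649/0.1056 + 93 ≈ 81996.4 mm ≈ 82.00 m.
Near limit Dn = s·(H − f)/(H + s − 2f) = 4310 × (81996.4 − 93) / (81996.4 + 4310 − 2 × 93) = 4310 × 81903.4 / 86120.4 ≈ 4098.96 mm.
Far limit Df = s·(H − f)/(H − s) = 4310 × (81996.4 − 93) / (81996.4 − 4310) = 4310 × 81903.4 / 77686.4 ≈ 4543.96 mm.
Depth of field = Df − Dn = 4543.96 − 4098.96 ≈ 445.00 mm.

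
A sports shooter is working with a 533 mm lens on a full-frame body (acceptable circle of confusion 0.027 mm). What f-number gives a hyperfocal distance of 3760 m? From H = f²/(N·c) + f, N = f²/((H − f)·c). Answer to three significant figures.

f/2.80

Rearrange H = f²/(N·c) + f for N: N = f² / ((H − f)·c).
N = 533² / ((3760000 − 533) × 0.027) = 284089 / 101506 ≈ 2.80.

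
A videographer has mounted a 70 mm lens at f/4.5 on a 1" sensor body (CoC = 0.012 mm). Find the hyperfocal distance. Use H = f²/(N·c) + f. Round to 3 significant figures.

Hyperfocal distance H = f²/(N·c) + f = 70²/(4.5 × 0.012) + 70 = 4900/0.054 + 70 ≈ 90810.7 mm ≈ 90.8 m.

90.8 m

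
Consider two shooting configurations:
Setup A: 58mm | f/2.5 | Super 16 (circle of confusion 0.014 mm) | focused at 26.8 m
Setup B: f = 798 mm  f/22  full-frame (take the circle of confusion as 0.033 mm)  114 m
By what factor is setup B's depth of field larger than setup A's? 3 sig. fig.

1.85

Setup A: H = 58²/(2.5×0.014) + 58 ≈ 96172.3 mm; DoF = Df − Dn = 37131 − 20966 ≈ 16165 mm.
Setup B: H = 798²/(22×0.033) + 798 ≈ 877938.5 mm; DoF = Df − Dn = 130893 − 100969 ≈ 29924 mm.
Ratio = 29924 / 16165 ≈ 1.85.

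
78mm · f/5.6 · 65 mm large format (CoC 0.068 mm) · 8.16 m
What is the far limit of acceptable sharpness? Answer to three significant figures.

16.5 m

Hyperfocal distance H = f²/(N·c) + f = 78²/(5.6 × 0.068) + 78 = 6084/0.3808 + 78 ≈ 16054.9 mm ≈ 16.05 m.
Far limit Df = s·(H − f)/(H − s) = 8160 × (16054.9 − 78) / (16054.9 − 8160) = 8160 × 15976.9 / 7894.9 ≈ 16513 mm ≈ 16.5 m.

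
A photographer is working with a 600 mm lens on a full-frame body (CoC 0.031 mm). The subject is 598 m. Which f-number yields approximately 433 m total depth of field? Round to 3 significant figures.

f/6.30

Write h = H − f = f²/(N·c). The thin-lens limits are Dn = s·h/(h + (s−f)) and Df = s·h/(h − (s−f)), so DoF = Df − Dn = 2·s·(s−f)·h / (h² − (s−f)²).
That is a quadratic in h: DoF·h² − 2·s·(s−f)·h − DoF·(s−f)² = 0 ⇒ h = (s−f)·(s + √(s² + DoF²)) / DoF = 597400 × (598000 + √(598000² + 433000²)) / 433000 = 597400 × (598000 + 738304) / 433000 ≈ 1843668 mm.
Then N = f²/(c·h) = 600² / (0.031 × 1843668) = 360000 / 57154 ≈ 6.30.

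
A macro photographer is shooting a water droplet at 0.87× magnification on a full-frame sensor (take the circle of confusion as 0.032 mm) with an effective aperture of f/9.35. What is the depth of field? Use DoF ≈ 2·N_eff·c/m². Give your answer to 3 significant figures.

At magnification m, DoF ≈ 2·N_eff·c/m² = 2 × 9.35 × 0.032 / 0.87² = 0.5984 / 0.7569 ≈ 0.791 mm.

0.791 mm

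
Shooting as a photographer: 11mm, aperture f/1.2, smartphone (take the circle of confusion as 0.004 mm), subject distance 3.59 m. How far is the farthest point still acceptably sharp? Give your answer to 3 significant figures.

4.18 m

Hyperfocal distance H = f²/(N·c) + f = 11²/(1.2 × 0.004) + 11 = 121/0.0048 + 11 ≈ 25219.3 mm ≈ 25.22 m.
Far limit Df = s·(H − f)/(H − s) = 3590 × (25219.3 − 11) / (25219.3 − 3590) = 3590 × 25208.3 / 21629.3 ≈ 4184.0 mm ≈ 4.18 m.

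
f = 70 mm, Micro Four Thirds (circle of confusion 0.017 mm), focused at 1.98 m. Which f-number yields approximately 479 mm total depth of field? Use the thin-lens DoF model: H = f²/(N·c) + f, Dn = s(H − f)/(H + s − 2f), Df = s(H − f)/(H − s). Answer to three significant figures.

f/18

Write h = H − f = f²/(N·c). The thin-lens limits are Dn = s·h/(h + (s−f)) and Df = s·h/(h − (s−f)), so DoF = Df − Dn = 2·s·(s−f)·h / (h² − (s−f)²).
That is a quadratic in h: DoF·h² − 2·s·(s−f)·h − DoF·(s−f)² = 0 ⇒ h = (s−f)·(s + √(s² + DoF²)) / DoF = 1910 × (1980 + √(1980² + 479²)) / 479 = 1910 × (1980 + 2037.12) / 479 ≈ 16018 mm.
Then N = f²/(c·h) = 70² / (0.017 × 16018) = 4900 / 272.31 ≈ 18.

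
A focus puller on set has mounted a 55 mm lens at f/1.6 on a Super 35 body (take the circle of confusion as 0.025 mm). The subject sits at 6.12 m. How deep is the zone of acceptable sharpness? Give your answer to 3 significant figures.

0.988 m

Hyperfocal distance H = f²/(N·c) + f = 55²/(1.6 × 0.025) + 55 = 3025/0.04 + 55 ≈ 75680.0 mm ≈ 75.68 m.
Near limit Dn = s·(H − f)/(H + s − 2f) = 6120 × (75680.0 − 55) / (75680.0 + 6120 − 2 × 55) = 6120 × 75625.0 / 81690.0 ≈ 5665.63 mm.
Far limit Df = s·(H − f)/(H − s) = 6120 × (75680.0 − 55) / (75680.0 − 6120) = 6120 × 75625.0 / 69560.0 ≈ 6653.61 mm.
Depth of field = Df − Dn = 6653.61 − 5665.63 ≈ 987.98 mm ≈ 0.988 m.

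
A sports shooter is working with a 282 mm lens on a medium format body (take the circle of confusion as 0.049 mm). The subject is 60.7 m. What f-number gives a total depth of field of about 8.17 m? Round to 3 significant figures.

f/1.80

Write h = H − f = f²/(N·c). The thin-lens limits are Dn = s·h/(h + (s−f)) and Df = s·h/(h − (s−f)), so DoF = Df − Dn = 2·s·(s−f)·h / (h² − (s−f)²).
That is a quadratic in h: DoF·h² − 2·s·(s−f)·h − DoF·(s−f)² = 0 ⇒ h = (s−f)·(s + √(s² + DoF²)) / DoF = 60418 × (60700 + √(60700² + 8170²)) / 8170 = 60418 × (60700 + 61247.4) / 8170 ≈ 901813 mm.
Then N = f²/(c·h) = 282² / (0.049 × 901813) = 79524 / 44189 ≈ 1.80.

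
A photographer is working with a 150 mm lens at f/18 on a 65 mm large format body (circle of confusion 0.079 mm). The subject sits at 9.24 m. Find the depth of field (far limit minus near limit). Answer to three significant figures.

Hyperfocal distance H = f²/(N·c) + f = 150²/(18 × 0.079) + 150 = 22500/1.422 + 150 ≈ 15972.8 mm ≈ 15.97 m.
Near limit Dn = s·(H − f)/(H + s − 2f) = 9240 × (15972.8 − 150) / (15972.8 + 9240 − 2 × 150) = 9240 × 15822.8 / 24912.8 ≈ 5869 mm.
Far limit Df = s·(H − f)/(H − s) = 9240 × (15972.8 − 150) / (15972.8 − 9240) = 9240 × 15822.8 / 6732.8 ≈ 21715 mm.
Depth of field = Df − Dn = 21715 − 5869 ≈ 15846 mm ≈ 15.8 m.

15.8 m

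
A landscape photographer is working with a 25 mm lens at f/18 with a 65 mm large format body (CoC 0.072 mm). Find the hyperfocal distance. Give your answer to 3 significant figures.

0.507 m

Hyperfocal distance H = f²/(N·c) + f = 25²/(18 × 0.072) + 25 = 625/1.296 + 25 ≈ 507.3 mm ≈ 0.507 m.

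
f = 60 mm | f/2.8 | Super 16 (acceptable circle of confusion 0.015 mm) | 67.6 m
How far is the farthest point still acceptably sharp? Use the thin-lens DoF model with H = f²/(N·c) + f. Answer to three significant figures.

Hyperfocal distance H = f²/(N·c) + f = 60²/(2.8 × 0.015) + 60 = 3600/0.042 + 60 ≈ 85774.3 mm ≈ 85.77 m.
Far limit Df = s·(H − f)/(H − s) = 67600 × (85774.3 − 60) / (85774.3 − 67600) = 67600 × 85714.3 / 18174.3 ≈ 318818 mm ≈ 319 m.

319 m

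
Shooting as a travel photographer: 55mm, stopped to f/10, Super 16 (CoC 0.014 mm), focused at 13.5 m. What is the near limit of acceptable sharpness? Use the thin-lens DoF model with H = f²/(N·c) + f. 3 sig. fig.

8.32 m

Hyperfocal distance H = f²/(N·c) + f = 55²/(10 × 0.014) + 55 = 3025/0.14 + 55 ≈ 21662.1 mm ≈ 21.66 m.
Near limit Dn = s·(H − f)/(H + s − 2f) = 13500 × (21662.1 − 55) / (21662.1 + 13500 − 2 × 55) = 13500 × 21607.1 / 35052.1 ≈ 8321.8 mm ≈ 8.32 m.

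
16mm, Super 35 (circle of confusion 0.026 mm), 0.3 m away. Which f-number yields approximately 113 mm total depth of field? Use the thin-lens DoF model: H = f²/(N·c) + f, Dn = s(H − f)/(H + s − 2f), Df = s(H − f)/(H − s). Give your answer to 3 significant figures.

f/6.31

Write h = H − f = f²/(N·c). The thin-lens limits are Dn = s·h/(h + (s−f)) and Df = s·h/(h − (s−f)), so DoF = Df − Dn = 2·s·(s−f)·h / (h² − (s−f)²).
That is a quadratic in h: DoF·h² − 2·s·(s−f)·h − DoF·(s−f)² = 0 ⇒ h = (s−f)·(s + √(s² + DoF²)) / DoF = 284 × (300 + √(300² + 113²)) / 113 = 284 × (300 + 320.576) / 113 ≈ 1559.7 mm.
Then N = f²/(c·h) = 16² / (0.026 × 1559.7) = 256 / 40.552 ≈ 6.31.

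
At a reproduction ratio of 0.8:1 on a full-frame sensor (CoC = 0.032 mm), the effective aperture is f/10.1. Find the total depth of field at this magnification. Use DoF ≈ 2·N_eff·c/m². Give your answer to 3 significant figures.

1.01 mm

At magnification m, DoF ≈ 2·N_eff·c/m² = 2 × 10.1 × 0.032 / 0.8² = 0.6464 / 0.64 ≈ 1.01 mm.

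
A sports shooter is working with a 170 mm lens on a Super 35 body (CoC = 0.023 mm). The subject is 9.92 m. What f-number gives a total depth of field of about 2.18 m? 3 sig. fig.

Write h = H − f = f²/(N·c). The thin-lens limits are Dn = s·h/(h + (s−f)) and Df = s·h/(h − (s−f)), so DoF = Df − Dn = 2·s·(s−f)·h / (h² − (s−f)²).
That is a quadratic in h: DoF·h² − 2·s·(s−f)·h − DoF·(s−f)² = 0 ⇒ h = (s−f)·(s + √(s² + DoF²)) / DoF = 9750 × (9920 + √(9920² + 2180²)) / 2180 = 9750 × (9920 + 10156.7) / 2180 ≈ 89793 mm.
Then N = f²/(c·h) = 170² / (0.023 × 89793) = 28900 / 2065.2 ≈ 14.

f/14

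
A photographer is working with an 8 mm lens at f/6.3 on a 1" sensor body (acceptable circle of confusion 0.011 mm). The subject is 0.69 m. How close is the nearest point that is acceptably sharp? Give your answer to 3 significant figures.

Hyperfocal distance H = f²/(N·c) + f = 8²/(6.3 × 0.011) + 8 = 64/0.0693 + 8 ≈ 931.5 mm ≈ 0.932 m.
Near limit Dn = s·(H − f)/(H + s − 2f) = 690 × (931.5 − 8) / (931.5 + 690 − 2 × 8) = 690 × 923.5 / 1605.5 ≈ 396.90 mm.

397 mm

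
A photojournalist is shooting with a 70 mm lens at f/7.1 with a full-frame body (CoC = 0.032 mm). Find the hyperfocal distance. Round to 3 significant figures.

Hyperfocal distance H = f²/(N·c) + f = 70²/(7.1 × 0.032) + 70 = 4900/0.2272 + 70 ≈ 21636.9 mm ≈ 21.6 m.

21.6 m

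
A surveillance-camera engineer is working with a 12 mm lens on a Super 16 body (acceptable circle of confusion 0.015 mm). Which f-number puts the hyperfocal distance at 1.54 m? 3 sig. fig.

Rearrange H = f²/(N·c) + f for N: N = f² / ((H − f)·c).
N = 12² / ((1540 − 12) × 0.015) = 144 / 22.92 ≈ 6.28.

f/6.28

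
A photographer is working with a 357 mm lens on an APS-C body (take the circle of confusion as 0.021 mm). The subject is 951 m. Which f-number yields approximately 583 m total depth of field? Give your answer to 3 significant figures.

f/1.80

Write h = H − f = f²/(N·c). The thin-lens limits are Dn = s·h/(h + (s−f)) and Df = s·h/(h − (s−f)), so DoF = Df − Dn = 2·s·(s−f)·h / (h² − (s−f)²).
That is a quadratic in h: DoF·h² − 2·s·(s−f)·h − DoF·(s−f)² = 0 ⇒ h = (s−f)·(s + √(s² + DoF²)) / DoF = 950643 × (951000 + √(951000² + 583000²)) / 583000 = 950643 × (951000 + 1115477) / 583000 ≈ 3369610 mm.
Then N = f²/(c·h) = 357² / (0.021 × 3369610) = 127449 / 70762 ≈ 1.80.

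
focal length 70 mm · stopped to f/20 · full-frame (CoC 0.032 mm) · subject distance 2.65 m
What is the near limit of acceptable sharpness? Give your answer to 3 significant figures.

1.98 m

Hyperfocal distance H = f²/(N·c) + f = 70²/(20 × 0.032) + 70 = 4900/0.64 + 70 ≈ 7726.2 mm ≈ 7.726 m.
Near limit Dn = s·(H − f)/(H + s − 2f) = 2650 × (7726.2 − 70) / (7726.2 + 2650 − 2 × 70) = 2650 × 7656.2 / 10236.2 ≈ 1982.1 mm ≈ 1.98 m.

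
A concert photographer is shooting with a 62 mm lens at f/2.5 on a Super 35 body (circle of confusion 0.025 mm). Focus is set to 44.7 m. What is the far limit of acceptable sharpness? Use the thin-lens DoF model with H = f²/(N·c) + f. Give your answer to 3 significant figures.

Hyperfocal distance H = f²/(N·c) + f = 62²/(2.5 × 0.025) + 62 = 3844/0.0625 + 62 ≈ 61566.0 mm ≈ 61.57 m.
Far limit Df = s·(H − f)/(H − s) = 44700 × (61566.0 − 62) / (61566.0 − 44700) = 44700 × 61504.0 / 16866.0 ≈ 163004 mm ≈ 163 m.

163 m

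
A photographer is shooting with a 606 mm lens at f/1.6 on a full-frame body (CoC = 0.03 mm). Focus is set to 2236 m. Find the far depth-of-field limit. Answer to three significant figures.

Hyperfocal distance H = f²/(N·c) + f = 606²/(1.6 × 0.03) + 606 = 367236/0.048 + 606 ≈ 7651356.0 mm ≈ 7651 m.
Far limit Df = s·(H − f)/(H − s) = 2236000 × (7651356.0 − 606) / (7651356.0 − 2236000) = 2236000 × 7650750.0 / 5415356.0 ≈ 3158994 mm ≈ 3160 m.

3160 m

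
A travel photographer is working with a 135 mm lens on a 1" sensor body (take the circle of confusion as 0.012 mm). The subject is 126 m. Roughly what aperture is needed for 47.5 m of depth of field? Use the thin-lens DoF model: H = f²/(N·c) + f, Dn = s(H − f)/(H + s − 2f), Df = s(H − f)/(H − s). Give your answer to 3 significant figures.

Write h = H − f = f²/(N·c). The thin-lens limits are Dn = s·h/(h + (s−f)) and Df = s·h/(h − (s−f)), so DoF = Df − Dn = 2·s·(s−f)·h / (h² − (s−f)²).
That is a quadratic in h: DoF·h² − 2·s·(s−f)·h − DoF·(s−f)² = 0 ⇒ h = (s−f)·(s + √(s² + DoF²)) / DoF = 125865 × (126000 + √(126000² + 47500²)) / 47500 = 125865 × (126000 + 134656) / 47500 ≈ 690684 mm.
Then N = f²/(c·h) = 135² / (0.012 × 690684) = 18225 / 8288.2 ≈ 2.20.

f/2.20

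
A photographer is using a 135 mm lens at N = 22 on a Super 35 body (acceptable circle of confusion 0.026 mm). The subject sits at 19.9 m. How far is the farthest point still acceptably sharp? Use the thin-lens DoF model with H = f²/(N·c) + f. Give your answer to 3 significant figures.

52.4 m

Hyperfocal distance H = f²/(N·c) + f = 135²/(22 × 0.026) + 135 = 18225/0.572 + 135 ≈ 31996.9 mm ≈ 32.00 m.
Far limit Df = s·(H − f)/(H − s) = 19900 × (31996.9 − 135) / (31996.9 − 19900) = 19900 × 31861.9 / 12096.9 ≈ 52414 mm ≈ 52.4 m.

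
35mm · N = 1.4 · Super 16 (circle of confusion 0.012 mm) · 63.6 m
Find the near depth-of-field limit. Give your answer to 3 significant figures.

Hyperfocal distance H = f²/(N·c) + f = 35²/(1.4 × 0.012) + 35 = 1225/0.0168 + 35 ≈ 72951.7 mm ≈ 72.95 m.
Near limit Dn = s·(H − f)/(H + s − 2f) = 63600 × (72951.7 − 35) / (72951.7 + 63600 − 2 × 35) = 63600 × 72916.7 / 136481.7 ≈ 33979 mm ≈ 34.0 m.

34.0 m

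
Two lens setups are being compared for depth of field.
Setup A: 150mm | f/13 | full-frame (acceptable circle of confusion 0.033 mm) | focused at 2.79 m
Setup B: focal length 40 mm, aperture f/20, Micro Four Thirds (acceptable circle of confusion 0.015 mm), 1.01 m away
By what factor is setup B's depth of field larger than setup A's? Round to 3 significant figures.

1.35

Setup A: H = 150²/(13×0.033) + 150 ≈ 52597.6 mm; DoF = Df − Dn = 2937.88 − 2656.29 ≈ 281.59 mm.
Setup B: H = 40²/(20×0.015) + 40 ≈ 5373.3 mm; DoF = Df − Dn = 1234.53 − 854.57 ≈ 379.96 mm.
Ratio = 379.96 / 281.59 ≈ 1.35.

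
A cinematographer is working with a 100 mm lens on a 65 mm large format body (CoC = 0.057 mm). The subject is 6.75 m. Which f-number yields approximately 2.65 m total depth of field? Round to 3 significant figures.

f/4.99

Write h = H − f = f²/(N·c). The thin-lens limits are Dn = s·h/(h + (s−f)) and Df = s·h/(h − (s−f)), so DoF = Df − Dn = 2·s·(s−f)·h / (h² − (s−f)²).
That is a quadratic in h: DoF·h² − 2·s·(s−f)·h − DoF·(s−f)² = 0 ⇒ h = (s−f)·(s + √(s² + DoF²)) / DoF = 6650 × (6750 + √(6750² + 2650²)) / 2650 = 6650 × (6750 + 7251.55) / 2650 ≈ 35136 mm.
Then N = f²/(c·h) = 100² / (0.057 × 35136) = 10000 / 2002.8 ≈ 4.99.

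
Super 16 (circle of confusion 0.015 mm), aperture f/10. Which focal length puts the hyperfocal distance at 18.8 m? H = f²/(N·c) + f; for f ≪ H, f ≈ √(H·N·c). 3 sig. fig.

53.0 mm

From H = f²/(N·c) + f, with f ≪ H: f ≈ √(H·N·c) = √(18800 × 10 × 0.015) = √2820.0 ≈ 53.10 mm.
Exact: f² + N·c·f − N·c·H = 0 ⇒ f = (−N·c + √((N·c)² + 4·N·c·H))/2 = (−0.15 + √11280)/2 ≈ 53.029 mm ≈ 53.0 mm.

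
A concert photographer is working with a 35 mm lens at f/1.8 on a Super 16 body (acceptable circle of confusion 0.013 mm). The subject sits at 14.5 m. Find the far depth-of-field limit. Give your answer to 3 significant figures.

Hyperfocal distance H = f²/(N·c) + f = 35²/(1.8 × 0.013) + 35 = 1225/0.0234 + 35 ≈ 52385.4 mm ≈ 52.39 m.
Far limit Df = s·(H − f)/(H − s) = 14500 × (52385.4 − 35) / (52385.4 − 14500) = 14500 × 52350.4 / 37885.4 ≈ 20036 mm ≈ 20.0 m.

20.0 m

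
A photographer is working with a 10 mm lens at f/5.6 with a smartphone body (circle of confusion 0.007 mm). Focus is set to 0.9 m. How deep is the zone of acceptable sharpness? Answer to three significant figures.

Hyperfocal distance H = f²/(N·c) + f = 10²/(5.6 × 0.007) + 10 = 100/0.0392 + 10 ≈ 2561.0 mm ≈ 2.561 m.
Near limit Dn = s·(H − f)/(H + s − 2f) = 900 × (2561.0 − 10) / (2561.0 + 900 − 2 × 10) = 900 × 2551.0 / 3441.0 ≈ 667.22 mm.
Far limit Df = s·(H − f)/(H − s) = 900 × (2561.0 − 10) / (2561.0 − 900) = 900 × 2551.0 / 1661.0 ≈ 1382.23 mm.
Depth of field = Df − Dn = 1382.23 − 667.22 ≈ 715.01 mm ≈ 0.715 m.

0.715 m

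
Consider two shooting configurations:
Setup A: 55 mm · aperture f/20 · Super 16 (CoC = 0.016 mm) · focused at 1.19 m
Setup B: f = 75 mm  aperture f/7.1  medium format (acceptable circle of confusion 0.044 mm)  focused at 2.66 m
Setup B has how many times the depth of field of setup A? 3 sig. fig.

Setup A: H = 55²/(20×0.016) + 55 ≈ 9508.1 mm; DoF = Df − Dn = 1352.37 − 1062.44 ≈ 289.93 mm.
Setup B: H = 75²/(7.1×0.044) + 75 ≈ 18080.8 mm; DoF = Df − Dn = 3105.90 − 2326.06 ≈ 779.84 mm.
Ratio = 779.84 / 289.93 ≈ 2.69.

2.69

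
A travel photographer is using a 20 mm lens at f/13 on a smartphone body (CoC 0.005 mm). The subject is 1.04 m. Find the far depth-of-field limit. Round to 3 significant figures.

1.25 m

Hyperfocal distance H = f²/(N·c) + f = 20²/(13 × 0.005) + 20 = 400/0.065 + 20 ≈ 6173.8 mm ≈ 6.174 m.
Far limit Df = s·(H − f)/(H − s) = 1040 × (6173.8 − 20) / (6173.8 − 1040) = 1040 × 6153.8 / 5133.8 ≈ 1246.6 mm ≈ 1.25 m.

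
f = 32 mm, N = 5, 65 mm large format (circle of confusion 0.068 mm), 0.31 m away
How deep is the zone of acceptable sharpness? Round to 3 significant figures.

57.7 mm

Hyperfocal distance H = f²/(N·c) + f = 32²/(5 × 0.068) + 32 = 1024/0.34 + 32 ≈ 3043.8 mm ≈ 3.044 m.
Near limit Dn = s·(H − f)/(H + s − 2f) = 310 × (3043.8 − 32) / (3043.8 + 310 − 2 × 32) = 310 × 3011.8 / 3289.8 ≈ 283.804 mm.
Far limit Df = s·(H − f)/(H − s) = 310 × (3043.8 − 32) / (3043.8 − 310) = 310 × 3011.8 / 2733.8 ≈ 341.524 mm.
Depth of field = Df − Dn = 341.524 − 283.804 ≈ 57.720 mm.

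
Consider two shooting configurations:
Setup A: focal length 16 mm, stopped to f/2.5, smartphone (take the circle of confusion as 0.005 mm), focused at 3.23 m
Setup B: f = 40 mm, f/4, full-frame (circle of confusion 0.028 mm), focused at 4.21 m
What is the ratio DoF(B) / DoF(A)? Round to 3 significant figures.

Setup A: H = 16²/(2.5×0.005) + 16 ≈ 20496.0 mm; DoF = Df − Dn = 3831.3 − 2791.9 ≈ 1039.4 mm.
Setup B: H = 40²/(4×0.028) + 40 ≈ 14325.7 mm; DoF = Df − Dn = 5945.5 − 3258.8 ≈ 2686.7 mm.
Ratio = 2686.7 / 1039.4 ≈ 2.58.

2.58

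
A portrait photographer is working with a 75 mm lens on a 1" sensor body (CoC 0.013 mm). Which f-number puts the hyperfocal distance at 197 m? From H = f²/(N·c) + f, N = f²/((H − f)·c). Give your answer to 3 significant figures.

Rearrange H = f²/(N·c) + f for N: N = f² / ((H − f)·c).
N = 75² / ((197000 − 75) × 0.013) = 5625 / 2560 ≈ 2.20.

f/2.20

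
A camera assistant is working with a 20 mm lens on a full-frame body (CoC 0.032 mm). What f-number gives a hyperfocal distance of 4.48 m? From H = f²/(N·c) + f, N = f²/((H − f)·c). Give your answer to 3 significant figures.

f/2.80

Rearrange H = f²/(N·c) + f for N: N = f² / ((H − f)·c).
N = 20² / ((4480 − 20) × 0.032) = 400 / 142.7 ≈ 2.80.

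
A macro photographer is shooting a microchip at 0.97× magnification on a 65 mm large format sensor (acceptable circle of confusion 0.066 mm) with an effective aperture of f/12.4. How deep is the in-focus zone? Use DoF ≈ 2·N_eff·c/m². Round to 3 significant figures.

1.74 mm

At magnification m, DoF ≈ 2·N_eff·c/m² = 2 × 12.4 × 0.066 / 0.97² = 1.637 / 0.9409 ≈ 1.74 mm.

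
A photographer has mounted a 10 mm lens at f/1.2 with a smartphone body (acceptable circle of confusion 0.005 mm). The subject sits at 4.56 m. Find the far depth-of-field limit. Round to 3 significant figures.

6.27 m

Hyperfocal distance H = f²/(N·c) + f = 10²/(1.2 × 0.005) + 10 = 100/0.006 + 10 ≈ 16676.7 mm ≈ 16.68 m.
Far limit Df = s·(H − f)/(H − s) = 4560 × (16676.7 − 10) / (16676.7 − 4560) = 4560 × 16666.7 / 12116.7 ≈ 6272.4 mm ≈ 6.27 m.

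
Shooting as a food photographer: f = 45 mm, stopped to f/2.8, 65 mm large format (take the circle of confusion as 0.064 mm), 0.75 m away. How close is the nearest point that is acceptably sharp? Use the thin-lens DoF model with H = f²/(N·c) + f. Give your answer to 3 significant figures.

Hyperfocal distance H = f²/(N·c) + f = 45²/(2.8 × 0.064) + 45 = 2025/0.1792 + 45 ≈ 11345.2 mm ≈ 11.35 m.
Near limit Dn = s·(H − f)/(H + s − 2f) = 750 × (11345.2 − 45) / (11345.2 + 750 − 2 × 45) = 750 × 11300.2 / 12005.2 ≈ 705.96 mm ≈ 0.706 m.

0.706 m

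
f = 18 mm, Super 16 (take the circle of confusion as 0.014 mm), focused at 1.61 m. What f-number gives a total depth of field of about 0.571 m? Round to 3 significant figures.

Write h = H − f = f²/(N·c). The thin-lens limits are Dn = s·h/(h + (s−f)) and Df = s·h/(h − (s−f)), so DoF = Df − Dn = 2·s·(s−f)·h / (h² − (s−f)²).
That is a quadratic in h: DoF·h² − 2·s·(s−f)·h − DoF·(s−f)² = 0 ⇒ h = (s−f)·(s + √(s² + DoF²)) / DoF = 1592 × (1610 + √(1610² + 571²)) / 571 = 1592 × (1610 + 1708.26) / 571 ≈ 9251.6 mm.
Then N = f²/(c·h) = 18² / (0.014 × 9251.6) = 324 / 129.52 ≈ 2.50.

f/2.50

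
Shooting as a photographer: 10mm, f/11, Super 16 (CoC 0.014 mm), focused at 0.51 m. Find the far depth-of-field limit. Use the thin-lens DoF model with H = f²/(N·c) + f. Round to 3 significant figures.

Hyperfocal distance H = f²/(N·c) + f = 10²/(11 × 0.014) + 10 = 100/0.154 + 10 ≈ 659.4 mm ≈ 0.659 m.
Far limit Df = s·(H − f)/(H − s) = 510 × (659.4 − 10) / (659.4 − 510) = 510 × 649.4 / 149.4 ≈ 2217.4 mm ≈ 2.22 m.

2.22 m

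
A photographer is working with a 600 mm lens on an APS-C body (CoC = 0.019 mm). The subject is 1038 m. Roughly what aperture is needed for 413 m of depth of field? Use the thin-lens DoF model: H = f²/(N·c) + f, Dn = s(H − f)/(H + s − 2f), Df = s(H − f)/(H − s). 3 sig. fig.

Write h = H − f = f²/(N·c). The thin-lens limits are Dn = s·h/(h + (s−f)) and Df = s·h/(h − (s−f)), so DoF = Df − Dn = 2·s·(s−f)·h / (h² − (s−f)²).
That is a quadratic in h: DoF·h² − 2·s·(s−f)·h − DoF·(s−f)² = 0 ⇒ h = (s−f)·(s + √(s² + DoF²)) / DoF = 1037400 × (1038000 + √(1038000² + 413000²)) / 413000 = 1037400 × (1038000 + 1117145) / 413000 ≈ 5413432 mm.
Then N = f²/(c·h) = 600² / (0.019 × 5413432) = 360000 / 102855 ≈ 3.50.

f/3.50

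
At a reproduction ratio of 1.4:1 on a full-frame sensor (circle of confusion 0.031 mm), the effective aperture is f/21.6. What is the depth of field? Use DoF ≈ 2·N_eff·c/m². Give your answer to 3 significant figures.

At magnification m, DoF ≈ 2·N_eff·c/m² = 2 × 21.6 × 0.031 / 1.4² = 1.339 / 1.96 ≈ 0.683 mm.

0.683 mm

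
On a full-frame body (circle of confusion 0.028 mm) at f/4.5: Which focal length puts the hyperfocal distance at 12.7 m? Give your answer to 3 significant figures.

From H = f²/(N·c) + f, with f ≪ H: f ≈ √(H·N·c) = √(12700 × 4.5 × 0.028) = √1600.2 ≈ 40.00 mm.
Exact: f² + N·c·f − N·c·H = 0 ⇒ f = (−N·c + √((N·c)² + 4·N·c·H))/2 = (−0.126 + √6400.8)/2 ≈ 39.940 mm ≈ 39.9 mm.

39.9 mm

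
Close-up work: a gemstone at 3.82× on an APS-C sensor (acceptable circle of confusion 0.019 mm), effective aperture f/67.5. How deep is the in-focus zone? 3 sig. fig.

At magnification m, DoF ≈ 2·N_eff·c/m² = 2 × 67.5 × 0.019 / 3.82² = 2.565 / 14.59 ≈ 0.176 mm.

0.176 mm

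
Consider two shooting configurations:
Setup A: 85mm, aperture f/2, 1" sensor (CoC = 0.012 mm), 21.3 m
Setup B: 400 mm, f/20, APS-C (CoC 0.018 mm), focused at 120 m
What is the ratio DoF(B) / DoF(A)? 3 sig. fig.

Setup A: H = 85²/(2×0.012) + 85 ≈ 301126.7 mm; DoF = Df − Dn = 22914.9 − 19897.8 ≈ 3017.1 mm.
Setup B: H = 400²/(20×0.018) + 400 ≈ 444844.4 mm; DoF = Df − Dn = 164181 − 94555 ≈ 69626 mm.
Ratio = 69626 / 3017.1 ≈ 23.1.

23.1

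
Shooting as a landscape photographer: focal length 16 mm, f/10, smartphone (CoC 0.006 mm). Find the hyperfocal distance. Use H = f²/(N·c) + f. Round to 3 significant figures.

Hyperfocal distance H = f²/(N·c) + f = 16²/(10 × 0.006) + 16 = 256/0.06 + 16 ≈ 4282.7 mm ≈ 4.28 m.

4.28 m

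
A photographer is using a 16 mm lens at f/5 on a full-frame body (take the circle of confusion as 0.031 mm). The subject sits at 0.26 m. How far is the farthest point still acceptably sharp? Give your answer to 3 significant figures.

Hyperfocal distance H = f²/(N·c) + f = 16²/(5 × 0.031) + 16 = 256/0.155 + 16 ≈ 1667.6 mm ≈ 1.668 m.
Far limit Df = s·(H − f)/(H − s) = 260 × (1667.6 − 16) / (1667.6 − 260) = 260 × 1651.6 / 1407.6 ≈ 305.07 mm.

305 mm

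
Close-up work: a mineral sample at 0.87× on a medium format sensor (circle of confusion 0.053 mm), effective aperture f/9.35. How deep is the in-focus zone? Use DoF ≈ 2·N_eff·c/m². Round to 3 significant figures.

1.31 mm

At magnification m, DoF ≈ 2·N_eff·c/m² = 2 × 9.35 × 0.053 / 0.87² = 0.9911 / 0.7569 ≈ 1.31 mm.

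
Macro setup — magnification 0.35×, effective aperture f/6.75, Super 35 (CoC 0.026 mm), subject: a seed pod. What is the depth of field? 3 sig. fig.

At magnification m, DoF ≈ 2·N_eff·c/m² = 2 × 6.75 × 0.026 / 0.35² = 0.351 / 0.1225 ≈ 2.87 mm.

2.87 mm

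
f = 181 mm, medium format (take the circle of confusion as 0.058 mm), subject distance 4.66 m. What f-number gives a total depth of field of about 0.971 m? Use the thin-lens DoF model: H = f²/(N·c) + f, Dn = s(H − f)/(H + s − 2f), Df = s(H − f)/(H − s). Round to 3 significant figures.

f/13

Write h = H − f = f²/(N·c). The thin-lens limits are Dn = s·h/(h + (s−f)) and Df = s·h/(h − (s−f)), so DoF = Df − Dn = 2·s·(s−f)·h / (h² − (s−f)²).
That is a quadratic in h: DoF·h² − 2·s·(s−f)·h − DoF·(s−f)² = 0 ⇒ h = (s−f)·(s + √(s² + DoF²)) / DoF = 4479 × (4660 + √(4660² + 971²)) / 971 = 4479 × (4660 + 4760.09) / 971 ≈ 43453 mm.
Then N = f²/(c·h) = 181² / (0.058 × 43453) = 32761 / 2520.3 ≈ 13.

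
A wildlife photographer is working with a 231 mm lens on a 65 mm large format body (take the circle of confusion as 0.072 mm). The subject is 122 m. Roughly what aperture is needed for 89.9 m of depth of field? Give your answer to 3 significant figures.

f/2.00

Write h = H − f = f²/(N·c). The thin-lens limits are Dn = s·h/(h + (s−f)) and Df = s·h/(h − (s−f)), so DoF = Df − Dn = 2·s·(s−f)·h / (h² − (s−f)²).
That is a quadratic in h: DoF·h² − 2·s·(s−f)·h − DoF·(s−f)² = 0 ⇒ h = (s−f)·(s + √(s² + DoF²)) / DoF = 121769 × (122000 + √(122000² + 89900²)) / 89900 = 121769 × (122000 + 151545) / 89900 ≈ 370516 mm.
Then N = f²/(c·h) = 231² / (0.072 × 370516) = 53361 / 26677 ≈ 2.00.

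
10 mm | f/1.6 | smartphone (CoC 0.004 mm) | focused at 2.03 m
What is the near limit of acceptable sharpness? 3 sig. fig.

Hyperfocal distance H = f²/(N·c) + f = 10²/(1.6 × 0.004) + 10 = 100/0.0064 + 10 ≈ 15635.0 mm ≈ 15.63 m.
Near limit Dn = s·(H − f)/(H + s − 2f) = 2030 × (15635.0 − 10) / (15635.0 + 2030 − 2 × 10) = 2030 × 15625.0 / 17645.0 ≈ 1797.6 mm ≈ 1.80 m.

1.80 m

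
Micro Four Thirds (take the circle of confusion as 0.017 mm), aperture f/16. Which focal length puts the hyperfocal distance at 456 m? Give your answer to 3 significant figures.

From H = f²/(N·c) + f, with f ≪ H: f ≈ √(H·N·c) = √(456000 × 16 × 0.017) = √124032 ≈ 352.2 mm.
The +f correction barely moves this — solving exactly, f² + N·c·f − N·c·H = 0 ⇒ f = (−N·c + √((N·c)² + 4·N·c·H))/2 = (−0.272 + √496128)/2 ≈ 352.05 mm, so f ≈ 352 mm.

352 mm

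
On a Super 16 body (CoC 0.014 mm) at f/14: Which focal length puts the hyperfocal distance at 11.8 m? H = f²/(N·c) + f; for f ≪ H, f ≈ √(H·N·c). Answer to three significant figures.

From H = f²/(N·c) + f, with f ≪ H: f ≈ √(H·N·c) = √(11800 × 14 × 0.014) = √2312.8 ≈ 48.09 mm.
Exact: f² + N·c·f − N·c·H = 0 ⇒ f = (−N·c + √((N·c)² + 4·N·c·H))/2 = (−0.196 + √9251.2)/2 ≈ 47.994 mm ≈ 48.0 mm.

48.0 mm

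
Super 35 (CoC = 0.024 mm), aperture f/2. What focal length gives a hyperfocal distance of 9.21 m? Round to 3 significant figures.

21.0 mm

From H = f²/(N·c) + f, with f ≪ H: f ≈ √(H·N·c) = √(9210 × 2 × 0.024) = √442.08 ≈ 21.03 mm.
The +f correction barely moves this — solving exactly, f² + N·c·f − N·c·H = 0 ⇒ f = (−N·c + √((N·c)² + 4·N·c·H))/2 = (−0.048 + √1768.3)/2 ≈ 21.002 mm, so f ≈ 21.0 mm.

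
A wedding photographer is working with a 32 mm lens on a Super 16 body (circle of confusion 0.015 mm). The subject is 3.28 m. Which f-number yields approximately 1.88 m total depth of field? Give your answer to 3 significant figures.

Write h = H − f = f²/(N·c). The thin-lens limits are Dn = s·h/(h + (s−f)) and Df = s·h/(h − (s−f)), so DoF = Df − Dn = 2·s·(s−f)·h / (h² − (s−f)²).
That is a quadratic in h: DoF·h² − 2·s·(s−f)·h − DoF·(s−f)² = 0 ⇒ h = (s−f)·(s + √(s² + DoF²)) / DoF = 3248 × (3280 + √(3280² + 1880²)) / 1880 = 3248 × (3280 + 3780.58) / 1880 ≈ 12198 mm.
Then N = f²/(c·h) = 32² / (0.015 × 12198) = 1024 / 182.97 ≈ 5.60.

f/5.60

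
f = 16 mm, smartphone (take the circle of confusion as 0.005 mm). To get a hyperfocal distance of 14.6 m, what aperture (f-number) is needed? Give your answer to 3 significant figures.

Rearrange H = f²/(N·c) + f for N: N = f² / ((H − f)·c).
N = 16² / ((14600 − 16) × 0.005) = 256 / 72.92 ≈ 3.51.

f/3.51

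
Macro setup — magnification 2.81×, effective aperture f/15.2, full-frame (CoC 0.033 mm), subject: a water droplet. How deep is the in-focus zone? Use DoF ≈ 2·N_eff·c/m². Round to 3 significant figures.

0.127 mm

At magnification m, DoF ≈ 2·N_eff·c/m² = 2 × 15.2 × 0.033 / 2.81² = 1.003 / 7.896 ≈ 0.127 mm.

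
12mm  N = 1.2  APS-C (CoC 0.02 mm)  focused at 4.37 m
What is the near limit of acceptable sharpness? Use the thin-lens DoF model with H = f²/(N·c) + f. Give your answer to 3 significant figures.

Hyperfocal distance H = f²/(N·c) + f = 12²/(1.2 × 0.02) + 12 = 144/0.024 + 12 ≈ 6012.0 mm ≈ 6.012 m.
Near limit Dn = s·(H − f)/(H + s − 2f) = 4370 × (6012.0 − 12) / (6012.0 + 4370 − 2 × 12) = 4370 × 6000.0 / 10358.0 ≈ 2531.4 mm ≈ 2.53 m.

2.53 m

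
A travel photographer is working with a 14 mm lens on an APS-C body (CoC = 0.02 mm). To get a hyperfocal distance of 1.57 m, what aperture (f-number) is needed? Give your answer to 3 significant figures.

f/6.30

Rearrange H = f²/(N·c) + f for N: N = f² / ((H − f)·c).
N = 14² / ((1570 − 14) × 0.02) = 196 / 31.12 ≈ 6.30.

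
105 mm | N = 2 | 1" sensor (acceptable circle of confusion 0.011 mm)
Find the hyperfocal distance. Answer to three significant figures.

Hyperfocal distance H = f²/(N·c) + f = 105²/(2 × 0.011) + 105 = 11025/0.022 + 105 ≈ 501241.4 mm ≈ 501 m.

501 m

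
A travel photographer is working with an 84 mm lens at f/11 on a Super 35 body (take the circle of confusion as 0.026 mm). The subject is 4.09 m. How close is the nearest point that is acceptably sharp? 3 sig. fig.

Hyperfocal distance H = f²/(N·c) + f = 84²/(11 × 0.026) + 84 = 7056/0.286 + 84 ≈ 24755.3 mm ≈ 24.76 m.
Near limit Dn = s·(H − f)/(H + s − 2f) = 4090 × (24755.3 − 84) / (24755.3 + 4090 − 2 × 84) = 4090 × 24671.3 / 28677.3 ≈ 3518.7 mm ≈ 3.52 m.

3.52 m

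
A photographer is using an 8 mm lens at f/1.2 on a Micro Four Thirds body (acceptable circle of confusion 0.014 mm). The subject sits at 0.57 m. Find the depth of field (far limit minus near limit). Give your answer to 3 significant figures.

Hyperfocal distance H = f²/(N·c) + f = 8²/(1.2 × 0.014) + 8 = 64/0.0168 + 8 ≈ 3817.5 mm ≈ 3.818 m.
Near limit Dn = s·(H − f)/(H + s − 2f) = 570 × (3817.5 − 8) / (3817.5 + 570 − 2 × 8) = 570 × 3809.5 / 4371.5 ≈ 496.72 mm.
Far limit Df = s·(H − f)/(H − s) = 570 × (3817.5 − 8) / (3817.5 − 570) = 570 × 3809.5 / 3247.5 ≈ 668.64 mm.
Depth of field = Df − Dn = 668.64 − 496.72 ≈ 171.92 mm.

172 mm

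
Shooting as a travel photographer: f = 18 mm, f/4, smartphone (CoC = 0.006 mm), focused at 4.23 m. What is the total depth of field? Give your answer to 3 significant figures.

2.92 m

Hyperfocal distance H = f²/(N·c) + f = 18²/(4 × 0.006) + 18 = 324/0.024 + 18 ≈ 13518.0 mm ≈ 13.52 m.
Near limit Dn = s·(H − f)/(H + s − 2f) = 4230 × (13518.0 − 18) / (13518.0 + 4230 − 2 × 18) = 4230 × 13500.0 / 17712.0 ≈ 3224.1 mm.
Far limit Df = s·(H − f)/(H − s) = 4230 × (13518.0 − 18) / (13518.0 − 4230) = 4230 × 13500.0 / 9288.0 ≈ 6148.3 mm.
Depth of field = Df − Dn = 6148.3 − 3224.1 ≈ 2924.2 mm ≈ 2.92 m.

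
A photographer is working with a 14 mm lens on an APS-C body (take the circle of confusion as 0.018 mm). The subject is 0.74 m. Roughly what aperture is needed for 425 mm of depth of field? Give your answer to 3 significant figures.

f/4

Write h = H − f = f²/(N·c). The thin-lens limits are Dn = s·h/(h + (s−f)) and Df = s·h/(h − (s−f)), so DoF = Df − Dn = 2·s·(s−f)·h / (h² − (s−f)²).
That is a quadratic in h: DoF·h² − 2·s·(s−f)·h − DoF·(s−f)² = 0 ⇒ h = (s−f)·(s + √(s² + DoF²)) / DoF = 726 × (740 + √(740² + 425²)) / 425 = 726 × (740 + 853.361) / 425 ≈ 2721.8 mm.
Then N = f²/(c·h) = 14² / (0.018 × 2721.8) = 196 / 48.993 ≈ 4.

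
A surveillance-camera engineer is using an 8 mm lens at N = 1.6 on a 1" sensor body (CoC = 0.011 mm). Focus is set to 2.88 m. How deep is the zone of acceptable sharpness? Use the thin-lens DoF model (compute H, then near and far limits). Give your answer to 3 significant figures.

12.1 m

Hyperfocal distance H = f²/(N·c) + f = 8²/(1.6 × 0.011) + 8 = 64/0.0176 + 8 ≈ 3644.4 mm ≈ 3.644 m.
Near limit Dn = s·(H − f)/(H + s − 2f) = 2880 × (3644.4 − 8) / (3644.4 + 2880 − 2 × 8) = 2880 × 3636.4 / 6508.4 ≈ 1609 mm.
Far limit Df = s·(H − f)/(H − s) = 2880 × (3644.4 − 8) / (3644.4 − 2880) = 2880 × 3636.4 / 764.4 ≈ 13701 mm.
Depth of field = Df − Dn = 13701 − 1609 ≈ 12092 mm ≈ 12.1 m.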